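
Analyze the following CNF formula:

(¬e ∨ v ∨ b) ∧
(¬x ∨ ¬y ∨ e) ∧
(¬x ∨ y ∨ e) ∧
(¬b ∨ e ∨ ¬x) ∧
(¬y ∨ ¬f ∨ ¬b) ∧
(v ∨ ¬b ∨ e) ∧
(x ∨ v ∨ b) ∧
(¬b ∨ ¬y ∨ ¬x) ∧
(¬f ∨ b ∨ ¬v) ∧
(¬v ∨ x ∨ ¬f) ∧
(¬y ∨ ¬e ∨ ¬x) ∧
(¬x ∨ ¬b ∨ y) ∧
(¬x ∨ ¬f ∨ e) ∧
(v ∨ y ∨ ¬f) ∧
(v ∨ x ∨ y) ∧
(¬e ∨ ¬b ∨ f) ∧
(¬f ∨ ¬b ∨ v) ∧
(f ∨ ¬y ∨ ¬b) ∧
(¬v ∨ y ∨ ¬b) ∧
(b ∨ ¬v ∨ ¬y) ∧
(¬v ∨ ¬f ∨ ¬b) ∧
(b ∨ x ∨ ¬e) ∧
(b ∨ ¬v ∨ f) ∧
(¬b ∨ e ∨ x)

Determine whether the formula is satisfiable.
No

No, the formula is not satisfiable.

No assignment of truth values to the variables can make all 24 clauses true simultaneously.

The formula is UNSAT (unsatisfiable).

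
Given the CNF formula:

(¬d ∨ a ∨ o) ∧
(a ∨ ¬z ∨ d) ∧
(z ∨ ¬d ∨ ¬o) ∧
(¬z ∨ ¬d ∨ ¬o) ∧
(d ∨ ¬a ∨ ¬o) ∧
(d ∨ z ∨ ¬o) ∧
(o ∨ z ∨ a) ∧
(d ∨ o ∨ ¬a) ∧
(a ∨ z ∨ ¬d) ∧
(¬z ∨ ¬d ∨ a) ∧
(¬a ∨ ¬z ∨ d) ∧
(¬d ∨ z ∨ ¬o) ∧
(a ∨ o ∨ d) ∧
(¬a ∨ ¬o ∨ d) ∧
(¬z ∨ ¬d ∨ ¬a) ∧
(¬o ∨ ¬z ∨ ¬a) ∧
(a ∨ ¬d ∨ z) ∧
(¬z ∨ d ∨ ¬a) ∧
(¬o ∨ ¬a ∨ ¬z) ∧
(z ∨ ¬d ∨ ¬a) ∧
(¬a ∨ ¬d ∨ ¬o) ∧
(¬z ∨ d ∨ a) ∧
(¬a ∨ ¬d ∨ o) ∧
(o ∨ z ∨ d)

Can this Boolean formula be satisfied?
No

No, the formula is not satisfiable.

No assignment of truth values to the variables can make all 24 clauses true simultaneously.

The formula is UNSAT (unsatisfiable).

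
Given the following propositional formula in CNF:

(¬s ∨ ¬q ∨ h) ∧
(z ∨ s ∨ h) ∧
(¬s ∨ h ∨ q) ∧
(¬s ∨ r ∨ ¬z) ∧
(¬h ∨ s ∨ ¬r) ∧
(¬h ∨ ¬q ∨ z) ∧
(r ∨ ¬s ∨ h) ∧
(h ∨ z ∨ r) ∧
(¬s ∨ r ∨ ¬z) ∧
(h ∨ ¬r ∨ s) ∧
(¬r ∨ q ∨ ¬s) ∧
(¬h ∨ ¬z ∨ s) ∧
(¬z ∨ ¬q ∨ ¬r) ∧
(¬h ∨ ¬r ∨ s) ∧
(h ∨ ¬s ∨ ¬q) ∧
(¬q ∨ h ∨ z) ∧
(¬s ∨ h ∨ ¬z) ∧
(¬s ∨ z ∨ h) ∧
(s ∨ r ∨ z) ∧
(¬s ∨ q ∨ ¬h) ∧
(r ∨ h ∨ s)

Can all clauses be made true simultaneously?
No

No, the formula is not satisfiable.

No assignment of truth values to the variables can make all 21 clauses true simultaneously.

The formula is UNSAT (unsatisfiable).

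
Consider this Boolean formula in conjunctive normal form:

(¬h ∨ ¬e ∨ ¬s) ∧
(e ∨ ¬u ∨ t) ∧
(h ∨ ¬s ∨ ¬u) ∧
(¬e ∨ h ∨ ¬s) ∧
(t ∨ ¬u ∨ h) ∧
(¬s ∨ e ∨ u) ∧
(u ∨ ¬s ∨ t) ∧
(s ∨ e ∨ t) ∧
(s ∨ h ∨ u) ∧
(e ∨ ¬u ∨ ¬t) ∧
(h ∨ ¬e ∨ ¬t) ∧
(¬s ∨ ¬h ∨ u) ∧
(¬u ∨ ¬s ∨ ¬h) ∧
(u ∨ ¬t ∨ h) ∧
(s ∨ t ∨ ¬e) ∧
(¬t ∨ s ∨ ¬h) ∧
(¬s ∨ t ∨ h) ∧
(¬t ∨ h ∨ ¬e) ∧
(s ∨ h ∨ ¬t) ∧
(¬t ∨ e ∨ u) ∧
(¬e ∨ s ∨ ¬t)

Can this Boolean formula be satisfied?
No

No, the formula is not satisfiable.

No assignment of truth values to the variables can make all 21 clauses true simultaneously.

The formula is UNSAT (unsatisfiable).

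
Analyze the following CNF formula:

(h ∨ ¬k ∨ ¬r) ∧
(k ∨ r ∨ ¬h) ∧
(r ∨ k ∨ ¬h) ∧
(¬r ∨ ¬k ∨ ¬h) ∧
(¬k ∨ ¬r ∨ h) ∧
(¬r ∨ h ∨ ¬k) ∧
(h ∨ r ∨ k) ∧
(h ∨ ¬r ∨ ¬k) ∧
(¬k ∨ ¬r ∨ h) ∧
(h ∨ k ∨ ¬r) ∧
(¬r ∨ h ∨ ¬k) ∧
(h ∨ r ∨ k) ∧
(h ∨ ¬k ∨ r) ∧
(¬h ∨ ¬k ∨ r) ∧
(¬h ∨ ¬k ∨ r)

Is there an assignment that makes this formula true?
Yes

Yes, the formula is satisfiable.

One satisfying assignment is: h=True, k=False, r=True

Verification: With this assignment, all 15 clauses evaluate to true.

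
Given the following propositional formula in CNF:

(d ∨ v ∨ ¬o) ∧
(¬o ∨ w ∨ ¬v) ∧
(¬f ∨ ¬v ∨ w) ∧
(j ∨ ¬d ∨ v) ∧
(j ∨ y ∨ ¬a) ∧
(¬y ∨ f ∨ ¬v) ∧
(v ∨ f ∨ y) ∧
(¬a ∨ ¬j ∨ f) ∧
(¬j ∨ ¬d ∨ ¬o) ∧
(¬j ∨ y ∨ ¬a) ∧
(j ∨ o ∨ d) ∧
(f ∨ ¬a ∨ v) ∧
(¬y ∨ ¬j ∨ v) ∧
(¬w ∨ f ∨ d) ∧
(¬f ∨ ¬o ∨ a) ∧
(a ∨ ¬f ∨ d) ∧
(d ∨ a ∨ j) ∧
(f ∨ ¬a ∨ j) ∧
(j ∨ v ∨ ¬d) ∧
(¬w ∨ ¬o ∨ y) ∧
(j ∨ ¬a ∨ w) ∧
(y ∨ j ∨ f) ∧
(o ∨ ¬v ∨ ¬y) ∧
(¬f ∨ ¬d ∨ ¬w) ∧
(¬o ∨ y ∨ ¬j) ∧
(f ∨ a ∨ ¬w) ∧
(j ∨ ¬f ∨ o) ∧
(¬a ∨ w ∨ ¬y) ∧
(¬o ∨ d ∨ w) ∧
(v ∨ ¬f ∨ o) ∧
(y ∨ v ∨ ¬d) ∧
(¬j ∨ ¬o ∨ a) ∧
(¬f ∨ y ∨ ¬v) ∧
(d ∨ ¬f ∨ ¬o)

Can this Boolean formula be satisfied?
Yes

Yes, the formula is satisfiable.

One satisfying assignment is: a=False, w=False, y=False, v=True, f=False, j=True, d=True, o=False

Verification: With this assignment, all 34 clauses evaluate to true.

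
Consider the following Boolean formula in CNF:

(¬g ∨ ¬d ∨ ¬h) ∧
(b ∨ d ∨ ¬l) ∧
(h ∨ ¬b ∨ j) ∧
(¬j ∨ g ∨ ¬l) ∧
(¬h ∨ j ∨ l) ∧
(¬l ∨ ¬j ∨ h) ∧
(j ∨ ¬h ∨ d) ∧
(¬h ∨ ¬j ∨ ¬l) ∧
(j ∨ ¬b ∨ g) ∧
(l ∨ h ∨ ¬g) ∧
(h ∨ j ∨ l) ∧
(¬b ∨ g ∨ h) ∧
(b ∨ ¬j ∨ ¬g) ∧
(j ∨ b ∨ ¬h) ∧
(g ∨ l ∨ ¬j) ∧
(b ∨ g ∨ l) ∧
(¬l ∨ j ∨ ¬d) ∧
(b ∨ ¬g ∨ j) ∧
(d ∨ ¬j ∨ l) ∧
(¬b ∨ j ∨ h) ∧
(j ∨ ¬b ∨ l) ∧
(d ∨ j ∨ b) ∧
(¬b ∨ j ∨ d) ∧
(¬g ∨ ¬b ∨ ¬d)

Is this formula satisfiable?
No

No, the formula is not satisfiable.

No assignment of truth values to the variables can make all 24 clauses true simultaneously.

The formula is UNSAT (unsatisfiable).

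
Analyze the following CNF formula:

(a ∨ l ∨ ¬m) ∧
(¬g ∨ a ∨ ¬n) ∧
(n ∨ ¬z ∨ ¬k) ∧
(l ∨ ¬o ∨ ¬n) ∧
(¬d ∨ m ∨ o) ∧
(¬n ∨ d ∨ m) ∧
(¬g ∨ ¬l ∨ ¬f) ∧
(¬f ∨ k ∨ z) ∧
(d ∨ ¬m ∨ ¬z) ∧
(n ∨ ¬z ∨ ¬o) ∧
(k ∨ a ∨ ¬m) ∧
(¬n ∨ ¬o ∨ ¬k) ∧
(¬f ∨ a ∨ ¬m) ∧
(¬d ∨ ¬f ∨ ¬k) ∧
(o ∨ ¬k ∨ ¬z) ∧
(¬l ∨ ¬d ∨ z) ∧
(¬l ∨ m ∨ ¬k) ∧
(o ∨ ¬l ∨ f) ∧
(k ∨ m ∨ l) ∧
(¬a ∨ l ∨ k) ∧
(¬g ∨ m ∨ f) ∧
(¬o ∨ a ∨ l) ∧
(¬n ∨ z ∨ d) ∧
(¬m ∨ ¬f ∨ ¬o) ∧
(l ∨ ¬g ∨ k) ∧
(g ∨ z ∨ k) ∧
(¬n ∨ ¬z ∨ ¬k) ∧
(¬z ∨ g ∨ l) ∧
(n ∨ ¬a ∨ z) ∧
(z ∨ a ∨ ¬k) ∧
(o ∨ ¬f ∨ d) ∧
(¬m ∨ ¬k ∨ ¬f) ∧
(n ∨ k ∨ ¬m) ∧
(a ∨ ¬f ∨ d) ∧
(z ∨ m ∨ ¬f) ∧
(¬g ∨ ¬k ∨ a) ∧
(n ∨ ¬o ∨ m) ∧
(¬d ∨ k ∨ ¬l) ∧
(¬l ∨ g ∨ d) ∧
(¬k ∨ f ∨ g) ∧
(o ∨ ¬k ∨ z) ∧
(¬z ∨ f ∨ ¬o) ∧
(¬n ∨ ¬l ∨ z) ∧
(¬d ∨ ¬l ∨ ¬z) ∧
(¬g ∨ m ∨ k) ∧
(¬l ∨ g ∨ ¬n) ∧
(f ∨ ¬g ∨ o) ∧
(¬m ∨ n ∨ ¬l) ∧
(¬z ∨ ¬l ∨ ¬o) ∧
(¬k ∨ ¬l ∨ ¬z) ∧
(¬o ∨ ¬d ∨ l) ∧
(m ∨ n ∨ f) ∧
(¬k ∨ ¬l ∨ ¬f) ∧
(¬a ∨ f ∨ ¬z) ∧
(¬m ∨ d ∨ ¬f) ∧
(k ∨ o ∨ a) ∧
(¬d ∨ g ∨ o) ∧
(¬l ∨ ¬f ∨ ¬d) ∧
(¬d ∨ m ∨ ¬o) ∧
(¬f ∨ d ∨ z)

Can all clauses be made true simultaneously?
No

No, the formula is not satisfiable.

No assignment of truth values to the variables can make all 60 clauses true simultaneously.

The formula is UNSAT (unsatisfiable).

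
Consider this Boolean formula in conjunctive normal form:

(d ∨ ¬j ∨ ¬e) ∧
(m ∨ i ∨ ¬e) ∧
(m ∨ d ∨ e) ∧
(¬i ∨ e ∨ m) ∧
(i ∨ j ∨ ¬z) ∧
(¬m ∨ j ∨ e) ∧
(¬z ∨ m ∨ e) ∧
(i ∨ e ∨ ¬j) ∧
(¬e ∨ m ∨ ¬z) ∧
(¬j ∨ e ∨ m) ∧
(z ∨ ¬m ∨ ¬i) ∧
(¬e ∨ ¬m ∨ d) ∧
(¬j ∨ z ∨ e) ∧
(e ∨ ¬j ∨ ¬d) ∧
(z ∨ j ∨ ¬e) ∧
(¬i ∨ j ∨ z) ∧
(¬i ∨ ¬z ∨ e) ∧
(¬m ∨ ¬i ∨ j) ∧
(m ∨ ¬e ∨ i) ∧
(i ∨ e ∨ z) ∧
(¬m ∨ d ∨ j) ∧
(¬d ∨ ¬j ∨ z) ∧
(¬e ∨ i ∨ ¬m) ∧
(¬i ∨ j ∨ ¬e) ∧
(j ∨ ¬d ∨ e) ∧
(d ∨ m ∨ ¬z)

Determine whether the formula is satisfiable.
Yes

Yes, the formula is satisfiable.

One satisfying assignment is: j=True, m=True, d=True, z=True, i=True, e=True

Verification: With this assignment, all 26 clauses evaluate to true.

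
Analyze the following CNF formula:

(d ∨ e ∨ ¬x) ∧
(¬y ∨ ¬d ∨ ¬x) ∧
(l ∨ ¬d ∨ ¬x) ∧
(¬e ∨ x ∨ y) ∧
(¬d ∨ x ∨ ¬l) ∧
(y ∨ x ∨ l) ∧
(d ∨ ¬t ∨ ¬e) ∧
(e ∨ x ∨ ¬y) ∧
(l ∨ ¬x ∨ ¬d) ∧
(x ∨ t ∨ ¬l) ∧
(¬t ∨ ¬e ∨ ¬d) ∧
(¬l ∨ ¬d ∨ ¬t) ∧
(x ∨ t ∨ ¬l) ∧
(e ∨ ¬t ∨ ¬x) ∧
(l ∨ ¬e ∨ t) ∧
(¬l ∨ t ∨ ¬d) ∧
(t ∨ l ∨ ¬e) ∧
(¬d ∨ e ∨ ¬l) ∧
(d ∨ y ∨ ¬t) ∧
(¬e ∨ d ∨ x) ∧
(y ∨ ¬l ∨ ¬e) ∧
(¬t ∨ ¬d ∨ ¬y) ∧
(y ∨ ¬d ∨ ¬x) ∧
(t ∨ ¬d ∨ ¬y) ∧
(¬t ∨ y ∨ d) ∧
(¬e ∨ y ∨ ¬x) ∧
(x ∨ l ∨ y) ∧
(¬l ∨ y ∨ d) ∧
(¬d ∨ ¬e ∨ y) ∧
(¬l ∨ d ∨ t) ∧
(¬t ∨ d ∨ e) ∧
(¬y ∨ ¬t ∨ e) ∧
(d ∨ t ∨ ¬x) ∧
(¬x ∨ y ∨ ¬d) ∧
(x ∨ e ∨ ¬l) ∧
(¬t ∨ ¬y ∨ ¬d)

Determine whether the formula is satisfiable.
No

No, the formula is not satisfiable.

No assignment of truth values to the variables can make all 36 clauses true simultaneously.

The formula is UNSAT (unsatisfiable).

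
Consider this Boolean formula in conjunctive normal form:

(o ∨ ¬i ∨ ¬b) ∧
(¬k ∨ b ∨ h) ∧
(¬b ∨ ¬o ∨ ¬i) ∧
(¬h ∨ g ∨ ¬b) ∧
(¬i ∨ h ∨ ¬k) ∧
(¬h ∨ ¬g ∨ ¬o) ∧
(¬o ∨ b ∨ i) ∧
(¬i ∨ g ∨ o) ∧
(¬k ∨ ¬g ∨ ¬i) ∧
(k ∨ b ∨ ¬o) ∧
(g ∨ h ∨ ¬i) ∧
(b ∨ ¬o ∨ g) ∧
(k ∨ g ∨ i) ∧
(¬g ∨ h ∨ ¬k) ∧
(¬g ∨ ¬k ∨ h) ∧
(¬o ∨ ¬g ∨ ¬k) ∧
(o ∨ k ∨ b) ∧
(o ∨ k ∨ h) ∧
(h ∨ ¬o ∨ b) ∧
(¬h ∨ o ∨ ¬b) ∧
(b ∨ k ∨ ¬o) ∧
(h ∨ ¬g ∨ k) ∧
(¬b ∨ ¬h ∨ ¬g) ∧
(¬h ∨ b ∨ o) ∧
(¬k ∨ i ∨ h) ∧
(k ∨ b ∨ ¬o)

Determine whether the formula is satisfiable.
No

No, the formula is not satisfiable.

No assignment of truth values to the variables can make all 26 clauses true simultaneously.

The formula is UNSAT (unsatisfiable).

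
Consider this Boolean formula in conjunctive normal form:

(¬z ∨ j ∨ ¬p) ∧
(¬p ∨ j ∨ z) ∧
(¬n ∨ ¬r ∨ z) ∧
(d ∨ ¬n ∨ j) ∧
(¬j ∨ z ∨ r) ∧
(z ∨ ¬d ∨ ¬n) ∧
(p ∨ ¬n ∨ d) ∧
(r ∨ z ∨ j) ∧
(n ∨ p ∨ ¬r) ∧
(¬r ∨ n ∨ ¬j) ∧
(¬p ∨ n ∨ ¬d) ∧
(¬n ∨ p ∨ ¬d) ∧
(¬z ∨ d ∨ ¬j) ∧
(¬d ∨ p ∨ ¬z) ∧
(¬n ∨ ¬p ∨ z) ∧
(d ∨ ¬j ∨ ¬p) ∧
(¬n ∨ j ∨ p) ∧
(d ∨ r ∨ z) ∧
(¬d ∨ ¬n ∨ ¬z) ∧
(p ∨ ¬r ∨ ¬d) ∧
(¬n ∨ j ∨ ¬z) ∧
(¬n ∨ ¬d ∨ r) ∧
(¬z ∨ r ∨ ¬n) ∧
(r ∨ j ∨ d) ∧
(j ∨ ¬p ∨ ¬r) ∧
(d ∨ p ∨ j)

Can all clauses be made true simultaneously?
No

No, the formula is not satisfiable.

No assignment of truth values to the variables can make all 26 clauses true simultaneously.

The formula is UNSAT (unsatisfiable).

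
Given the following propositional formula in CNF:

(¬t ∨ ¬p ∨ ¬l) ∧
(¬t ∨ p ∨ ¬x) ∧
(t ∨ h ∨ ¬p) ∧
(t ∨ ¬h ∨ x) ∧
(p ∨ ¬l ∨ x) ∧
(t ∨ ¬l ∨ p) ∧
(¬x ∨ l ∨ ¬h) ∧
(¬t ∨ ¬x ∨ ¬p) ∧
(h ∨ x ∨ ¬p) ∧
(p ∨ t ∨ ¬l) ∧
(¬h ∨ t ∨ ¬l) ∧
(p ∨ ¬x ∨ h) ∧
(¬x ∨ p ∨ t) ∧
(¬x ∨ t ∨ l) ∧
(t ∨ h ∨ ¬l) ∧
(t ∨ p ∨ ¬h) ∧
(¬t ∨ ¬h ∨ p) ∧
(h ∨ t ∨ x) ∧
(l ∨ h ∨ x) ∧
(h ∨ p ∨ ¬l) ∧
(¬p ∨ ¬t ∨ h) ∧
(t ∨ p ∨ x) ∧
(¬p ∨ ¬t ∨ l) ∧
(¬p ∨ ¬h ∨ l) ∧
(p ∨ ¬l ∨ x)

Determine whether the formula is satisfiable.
No

No, the formula is not satisfiable.

No assignment of truth values to the variables can make all 25 clauses true simultaneously.

The formula is UNSAT (unsatisfiable).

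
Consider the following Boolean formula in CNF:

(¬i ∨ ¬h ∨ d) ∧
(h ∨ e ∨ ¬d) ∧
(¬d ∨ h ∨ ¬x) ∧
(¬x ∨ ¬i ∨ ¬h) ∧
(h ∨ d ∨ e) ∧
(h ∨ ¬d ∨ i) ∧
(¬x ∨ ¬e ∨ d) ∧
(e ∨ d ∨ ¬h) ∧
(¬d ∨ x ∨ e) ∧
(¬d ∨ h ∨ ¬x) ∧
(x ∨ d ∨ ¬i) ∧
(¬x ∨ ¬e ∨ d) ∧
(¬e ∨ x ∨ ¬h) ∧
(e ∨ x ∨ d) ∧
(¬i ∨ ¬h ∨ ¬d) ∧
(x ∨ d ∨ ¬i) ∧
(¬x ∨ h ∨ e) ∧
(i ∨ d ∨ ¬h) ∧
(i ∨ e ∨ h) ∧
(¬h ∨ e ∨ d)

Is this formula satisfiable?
Yes

Yes, the formula is satisfiable.

One satisfying assignment is: h=False, x=False, d=False, i=False, e=True

Verification: With this assignment, all 20 clauses evaluate to true.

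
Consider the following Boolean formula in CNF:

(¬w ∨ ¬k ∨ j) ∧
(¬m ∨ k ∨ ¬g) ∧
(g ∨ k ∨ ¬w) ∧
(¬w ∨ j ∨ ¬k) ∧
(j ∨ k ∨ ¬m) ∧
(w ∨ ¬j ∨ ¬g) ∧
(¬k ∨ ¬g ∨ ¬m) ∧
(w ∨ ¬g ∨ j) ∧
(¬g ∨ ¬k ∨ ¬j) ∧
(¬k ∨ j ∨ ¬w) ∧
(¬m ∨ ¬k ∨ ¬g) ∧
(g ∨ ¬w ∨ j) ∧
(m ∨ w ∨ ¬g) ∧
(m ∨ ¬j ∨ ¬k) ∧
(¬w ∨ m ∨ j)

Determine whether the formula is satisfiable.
Yes

Yes, the formula is satisfiable.

One satisfying assignment is: k=False, m=False, j=False, g=False, w=False

Verification: With this assignment, all 15 clauses evaluate to true.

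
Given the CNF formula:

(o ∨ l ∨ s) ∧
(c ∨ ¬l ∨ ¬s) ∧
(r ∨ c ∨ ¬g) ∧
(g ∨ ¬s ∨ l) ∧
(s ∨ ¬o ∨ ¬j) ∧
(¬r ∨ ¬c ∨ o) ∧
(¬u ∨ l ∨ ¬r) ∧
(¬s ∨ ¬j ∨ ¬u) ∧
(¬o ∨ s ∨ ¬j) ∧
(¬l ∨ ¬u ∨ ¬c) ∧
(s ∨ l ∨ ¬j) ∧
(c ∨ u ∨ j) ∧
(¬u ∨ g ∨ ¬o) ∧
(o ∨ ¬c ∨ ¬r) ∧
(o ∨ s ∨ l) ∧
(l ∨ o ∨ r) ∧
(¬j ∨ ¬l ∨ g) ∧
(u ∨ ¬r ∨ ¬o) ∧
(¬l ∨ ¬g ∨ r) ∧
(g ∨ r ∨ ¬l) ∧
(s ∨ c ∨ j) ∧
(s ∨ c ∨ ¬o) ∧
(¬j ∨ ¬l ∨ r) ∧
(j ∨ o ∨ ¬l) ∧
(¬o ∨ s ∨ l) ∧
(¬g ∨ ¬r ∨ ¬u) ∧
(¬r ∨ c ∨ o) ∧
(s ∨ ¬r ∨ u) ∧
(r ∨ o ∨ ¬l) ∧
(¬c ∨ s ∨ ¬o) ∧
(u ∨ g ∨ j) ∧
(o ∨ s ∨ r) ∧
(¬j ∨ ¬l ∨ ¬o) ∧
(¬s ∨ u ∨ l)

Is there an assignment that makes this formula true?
Yes

Yes, the formula is satisfiable.

One satisfying assignment is: o=True, l=False, u=True, c=True, r=False, g=True, s=True, j=False

Verification: With this assignment, all 34 clauses evaluate to true.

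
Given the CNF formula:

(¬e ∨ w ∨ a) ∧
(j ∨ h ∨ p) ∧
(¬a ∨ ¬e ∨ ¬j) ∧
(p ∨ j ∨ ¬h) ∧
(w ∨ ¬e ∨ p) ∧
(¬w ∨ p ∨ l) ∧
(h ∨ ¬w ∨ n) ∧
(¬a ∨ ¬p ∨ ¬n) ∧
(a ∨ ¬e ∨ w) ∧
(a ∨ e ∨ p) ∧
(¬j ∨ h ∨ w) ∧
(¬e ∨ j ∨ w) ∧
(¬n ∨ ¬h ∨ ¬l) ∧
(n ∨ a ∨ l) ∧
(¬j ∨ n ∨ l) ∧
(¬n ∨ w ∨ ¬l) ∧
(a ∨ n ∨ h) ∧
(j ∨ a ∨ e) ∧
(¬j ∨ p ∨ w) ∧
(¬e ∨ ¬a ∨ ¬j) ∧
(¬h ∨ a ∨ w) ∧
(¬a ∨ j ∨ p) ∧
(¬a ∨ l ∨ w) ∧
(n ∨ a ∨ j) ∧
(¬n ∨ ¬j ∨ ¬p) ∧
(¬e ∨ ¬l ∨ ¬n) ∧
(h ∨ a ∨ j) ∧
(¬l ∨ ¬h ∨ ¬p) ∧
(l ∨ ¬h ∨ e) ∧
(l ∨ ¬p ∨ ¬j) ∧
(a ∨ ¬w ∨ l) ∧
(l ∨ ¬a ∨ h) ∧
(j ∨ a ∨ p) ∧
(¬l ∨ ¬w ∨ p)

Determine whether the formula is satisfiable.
Yes

Yes, the formula is satisfiable.

One satisfying assignment is: n=False, j=False, a=True, h=False, l=True, p=True, w=False, e=False

Verification: With this assignment, all 34 clauses evaluate to true.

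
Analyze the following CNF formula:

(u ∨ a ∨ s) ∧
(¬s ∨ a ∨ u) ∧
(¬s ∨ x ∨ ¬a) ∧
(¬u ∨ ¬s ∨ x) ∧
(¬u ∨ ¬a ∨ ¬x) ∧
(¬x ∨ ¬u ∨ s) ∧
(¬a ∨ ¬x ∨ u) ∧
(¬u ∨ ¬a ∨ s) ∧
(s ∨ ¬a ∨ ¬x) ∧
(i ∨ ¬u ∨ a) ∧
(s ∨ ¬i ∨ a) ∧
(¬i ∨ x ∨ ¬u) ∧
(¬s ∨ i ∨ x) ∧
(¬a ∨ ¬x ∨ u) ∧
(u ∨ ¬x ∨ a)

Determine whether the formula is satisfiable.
Yes

Yes, the formula is satisfiable.

One satisfying assignment is: x=False, i=False, a=True, s=False, u=False

Verification: With this assignment, all 15 clauses evaluate to true.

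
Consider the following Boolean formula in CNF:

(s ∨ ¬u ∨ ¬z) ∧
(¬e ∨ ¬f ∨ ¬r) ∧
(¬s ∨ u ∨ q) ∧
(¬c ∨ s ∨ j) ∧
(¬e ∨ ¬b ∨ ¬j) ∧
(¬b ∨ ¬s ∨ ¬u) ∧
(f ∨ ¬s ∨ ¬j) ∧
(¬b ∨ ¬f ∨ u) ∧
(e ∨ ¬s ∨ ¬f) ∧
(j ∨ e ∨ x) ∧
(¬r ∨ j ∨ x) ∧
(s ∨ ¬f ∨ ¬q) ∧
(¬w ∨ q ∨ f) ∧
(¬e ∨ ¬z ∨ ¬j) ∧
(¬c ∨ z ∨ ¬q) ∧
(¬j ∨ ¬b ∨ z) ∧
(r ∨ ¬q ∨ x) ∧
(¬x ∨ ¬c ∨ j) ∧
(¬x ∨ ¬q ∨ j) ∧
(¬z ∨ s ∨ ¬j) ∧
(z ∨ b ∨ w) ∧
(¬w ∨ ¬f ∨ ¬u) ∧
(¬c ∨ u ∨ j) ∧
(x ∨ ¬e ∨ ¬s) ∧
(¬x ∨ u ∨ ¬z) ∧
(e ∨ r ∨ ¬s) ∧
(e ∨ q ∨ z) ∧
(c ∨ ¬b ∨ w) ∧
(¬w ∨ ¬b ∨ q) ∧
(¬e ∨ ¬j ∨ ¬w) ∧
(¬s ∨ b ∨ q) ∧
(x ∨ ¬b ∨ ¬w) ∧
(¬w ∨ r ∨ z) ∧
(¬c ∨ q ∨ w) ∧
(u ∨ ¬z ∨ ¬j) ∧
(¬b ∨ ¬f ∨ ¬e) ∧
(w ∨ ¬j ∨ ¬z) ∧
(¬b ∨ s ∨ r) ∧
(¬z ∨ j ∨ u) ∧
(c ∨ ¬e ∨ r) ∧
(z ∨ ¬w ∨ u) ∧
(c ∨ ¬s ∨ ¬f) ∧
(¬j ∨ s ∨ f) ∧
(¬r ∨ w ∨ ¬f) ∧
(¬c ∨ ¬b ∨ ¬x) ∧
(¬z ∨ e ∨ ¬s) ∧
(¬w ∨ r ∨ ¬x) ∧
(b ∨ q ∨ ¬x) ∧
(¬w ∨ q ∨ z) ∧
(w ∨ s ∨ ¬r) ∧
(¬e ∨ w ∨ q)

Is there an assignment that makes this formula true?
No

No, the formula is not satisfiable.

No assignment of truth values to the variables can make all 51 clauses true simultaneously.

The formula is UNSAT (unsatisfiable).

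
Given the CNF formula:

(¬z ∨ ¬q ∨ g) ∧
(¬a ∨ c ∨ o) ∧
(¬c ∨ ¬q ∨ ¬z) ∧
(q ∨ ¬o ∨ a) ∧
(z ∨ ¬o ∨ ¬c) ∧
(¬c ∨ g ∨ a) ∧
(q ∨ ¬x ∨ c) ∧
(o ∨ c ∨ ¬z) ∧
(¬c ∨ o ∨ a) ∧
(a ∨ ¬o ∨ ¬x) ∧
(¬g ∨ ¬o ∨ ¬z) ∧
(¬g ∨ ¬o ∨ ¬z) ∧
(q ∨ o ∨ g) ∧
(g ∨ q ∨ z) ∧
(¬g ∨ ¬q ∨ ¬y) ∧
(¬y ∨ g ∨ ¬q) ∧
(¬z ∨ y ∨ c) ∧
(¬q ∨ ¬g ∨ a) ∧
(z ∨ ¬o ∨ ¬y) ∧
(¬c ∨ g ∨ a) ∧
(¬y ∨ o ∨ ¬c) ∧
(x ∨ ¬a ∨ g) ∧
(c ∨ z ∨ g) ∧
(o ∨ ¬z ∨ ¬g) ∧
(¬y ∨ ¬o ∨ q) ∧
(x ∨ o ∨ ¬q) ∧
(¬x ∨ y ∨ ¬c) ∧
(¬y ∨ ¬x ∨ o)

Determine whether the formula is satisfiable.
Yes

Yes, the formula is satisfiable.

One satisfying assignment is: g=True, q=False, a=False, z=False, o=False, y=False, x=False, c=False

Verification: With this assignment, all 28 clauses evaluate to true.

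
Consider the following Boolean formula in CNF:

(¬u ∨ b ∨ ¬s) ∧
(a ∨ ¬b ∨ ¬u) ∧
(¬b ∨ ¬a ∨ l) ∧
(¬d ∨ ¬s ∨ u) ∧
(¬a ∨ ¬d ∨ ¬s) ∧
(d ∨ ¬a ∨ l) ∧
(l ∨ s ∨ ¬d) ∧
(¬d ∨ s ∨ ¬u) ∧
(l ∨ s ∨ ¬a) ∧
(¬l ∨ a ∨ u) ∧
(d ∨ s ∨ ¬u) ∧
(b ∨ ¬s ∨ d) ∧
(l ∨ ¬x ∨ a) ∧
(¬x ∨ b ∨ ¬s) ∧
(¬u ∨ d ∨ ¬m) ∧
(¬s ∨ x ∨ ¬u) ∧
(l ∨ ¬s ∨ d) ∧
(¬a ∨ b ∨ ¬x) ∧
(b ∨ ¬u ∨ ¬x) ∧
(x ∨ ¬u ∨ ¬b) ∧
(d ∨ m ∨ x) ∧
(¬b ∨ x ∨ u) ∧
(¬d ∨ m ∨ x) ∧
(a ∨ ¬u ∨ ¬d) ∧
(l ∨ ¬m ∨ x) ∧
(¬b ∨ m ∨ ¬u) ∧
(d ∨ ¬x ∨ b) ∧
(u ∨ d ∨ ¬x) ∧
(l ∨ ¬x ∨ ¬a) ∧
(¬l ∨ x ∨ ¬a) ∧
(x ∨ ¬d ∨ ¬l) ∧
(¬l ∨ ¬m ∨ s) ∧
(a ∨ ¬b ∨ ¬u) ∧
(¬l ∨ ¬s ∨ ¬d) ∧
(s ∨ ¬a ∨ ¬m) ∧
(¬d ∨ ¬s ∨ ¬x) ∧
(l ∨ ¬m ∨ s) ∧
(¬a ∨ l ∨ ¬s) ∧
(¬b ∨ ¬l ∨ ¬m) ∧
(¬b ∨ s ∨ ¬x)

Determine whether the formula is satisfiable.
No

No, the formula is not satisfiable.

No assignment of truth values to the variables can make all 40 clauses true simultaneously.

The formula is UNSAT (unsatisfiable).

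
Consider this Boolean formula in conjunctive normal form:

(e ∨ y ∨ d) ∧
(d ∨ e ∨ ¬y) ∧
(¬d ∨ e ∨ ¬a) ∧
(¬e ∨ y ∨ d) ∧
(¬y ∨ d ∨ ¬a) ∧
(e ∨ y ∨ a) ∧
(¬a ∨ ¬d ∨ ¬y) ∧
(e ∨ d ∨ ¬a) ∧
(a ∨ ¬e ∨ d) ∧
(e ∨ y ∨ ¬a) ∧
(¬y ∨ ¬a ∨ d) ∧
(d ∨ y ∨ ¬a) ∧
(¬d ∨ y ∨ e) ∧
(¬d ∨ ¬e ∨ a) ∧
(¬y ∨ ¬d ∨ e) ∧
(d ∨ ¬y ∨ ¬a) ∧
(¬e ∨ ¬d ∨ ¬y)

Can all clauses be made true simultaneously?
Yes

Yes, the formula is satisfiable.

One satisfying assignment is: a=True, d=True, y=False, e=True

Verification: With this assignment, all 17 clauses evaluate to true.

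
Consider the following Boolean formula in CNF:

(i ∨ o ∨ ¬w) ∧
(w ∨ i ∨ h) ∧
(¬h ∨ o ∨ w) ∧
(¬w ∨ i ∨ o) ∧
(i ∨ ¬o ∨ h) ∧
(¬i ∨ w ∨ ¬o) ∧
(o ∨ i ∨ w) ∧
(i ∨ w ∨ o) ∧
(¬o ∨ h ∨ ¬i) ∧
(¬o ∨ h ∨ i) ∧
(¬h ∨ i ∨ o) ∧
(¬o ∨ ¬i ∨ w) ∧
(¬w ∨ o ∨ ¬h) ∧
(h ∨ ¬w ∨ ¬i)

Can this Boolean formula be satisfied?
Yes

Yes, the formula is satisfiable.

One satisfying assignment is: h=False, w=False, i=True, o=False

Verification: With this assignment, all 14 clauses evaluate to true.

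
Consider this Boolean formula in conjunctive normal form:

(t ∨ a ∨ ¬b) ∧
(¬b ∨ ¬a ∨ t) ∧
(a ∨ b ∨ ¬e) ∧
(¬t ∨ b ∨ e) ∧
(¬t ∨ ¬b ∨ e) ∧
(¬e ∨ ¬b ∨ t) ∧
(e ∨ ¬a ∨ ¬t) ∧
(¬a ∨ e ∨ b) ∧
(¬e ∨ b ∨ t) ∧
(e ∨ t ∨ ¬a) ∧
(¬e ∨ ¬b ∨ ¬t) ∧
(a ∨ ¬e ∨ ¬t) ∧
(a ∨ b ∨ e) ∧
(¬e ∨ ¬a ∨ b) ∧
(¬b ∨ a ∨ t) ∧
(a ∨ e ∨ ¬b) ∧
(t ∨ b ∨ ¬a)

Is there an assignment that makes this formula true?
No

No, the formula is not satisfiable.

No assignment of truth values to the variables can make all 17 clauses true simultaneously.

The formula is UNSAT (unsatisfiable).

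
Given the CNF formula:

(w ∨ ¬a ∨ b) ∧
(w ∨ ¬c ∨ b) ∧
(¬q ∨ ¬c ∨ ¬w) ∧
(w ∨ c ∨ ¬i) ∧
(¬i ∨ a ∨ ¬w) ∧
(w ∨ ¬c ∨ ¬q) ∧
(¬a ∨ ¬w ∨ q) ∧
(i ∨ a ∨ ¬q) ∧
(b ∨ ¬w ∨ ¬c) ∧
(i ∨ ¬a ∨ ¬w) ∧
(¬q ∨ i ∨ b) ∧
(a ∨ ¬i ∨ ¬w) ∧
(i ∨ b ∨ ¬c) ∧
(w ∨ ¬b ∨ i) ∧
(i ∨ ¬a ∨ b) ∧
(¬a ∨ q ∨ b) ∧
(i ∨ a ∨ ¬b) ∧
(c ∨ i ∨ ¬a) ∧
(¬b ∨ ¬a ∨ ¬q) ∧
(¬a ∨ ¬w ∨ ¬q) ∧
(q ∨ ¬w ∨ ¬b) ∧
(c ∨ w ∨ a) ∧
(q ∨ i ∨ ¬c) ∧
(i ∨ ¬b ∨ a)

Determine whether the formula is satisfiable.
Yes

Yes, the formula is satisfiable.

One satisfying assignment is: c=False, b=False, a=False, w=True, i=False, q=False

Verification: With this assignment, all 24 clauses evaluate to true.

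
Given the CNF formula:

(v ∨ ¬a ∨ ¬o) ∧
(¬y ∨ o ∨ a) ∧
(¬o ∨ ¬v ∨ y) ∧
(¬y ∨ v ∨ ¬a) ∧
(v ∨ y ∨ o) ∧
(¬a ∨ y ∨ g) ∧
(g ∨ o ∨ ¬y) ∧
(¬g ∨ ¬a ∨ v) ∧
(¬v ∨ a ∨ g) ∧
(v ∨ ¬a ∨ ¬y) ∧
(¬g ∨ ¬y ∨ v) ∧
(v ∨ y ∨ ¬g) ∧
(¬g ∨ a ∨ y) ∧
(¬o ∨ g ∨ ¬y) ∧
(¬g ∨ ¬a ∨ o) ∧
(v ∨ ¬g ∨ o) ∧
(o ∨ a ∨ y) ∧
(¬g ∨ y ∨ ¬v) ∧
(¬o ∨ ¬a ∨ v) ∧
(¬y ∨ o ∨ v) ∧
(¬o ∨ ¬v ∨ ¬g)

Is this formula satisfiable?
Yes

Yes, the formula is satisfiable.

One satisfying assignment is: v=False, a=False, y=False, g=False, o=True

Verification: With this assignment, all 21 clauses evaluate to true.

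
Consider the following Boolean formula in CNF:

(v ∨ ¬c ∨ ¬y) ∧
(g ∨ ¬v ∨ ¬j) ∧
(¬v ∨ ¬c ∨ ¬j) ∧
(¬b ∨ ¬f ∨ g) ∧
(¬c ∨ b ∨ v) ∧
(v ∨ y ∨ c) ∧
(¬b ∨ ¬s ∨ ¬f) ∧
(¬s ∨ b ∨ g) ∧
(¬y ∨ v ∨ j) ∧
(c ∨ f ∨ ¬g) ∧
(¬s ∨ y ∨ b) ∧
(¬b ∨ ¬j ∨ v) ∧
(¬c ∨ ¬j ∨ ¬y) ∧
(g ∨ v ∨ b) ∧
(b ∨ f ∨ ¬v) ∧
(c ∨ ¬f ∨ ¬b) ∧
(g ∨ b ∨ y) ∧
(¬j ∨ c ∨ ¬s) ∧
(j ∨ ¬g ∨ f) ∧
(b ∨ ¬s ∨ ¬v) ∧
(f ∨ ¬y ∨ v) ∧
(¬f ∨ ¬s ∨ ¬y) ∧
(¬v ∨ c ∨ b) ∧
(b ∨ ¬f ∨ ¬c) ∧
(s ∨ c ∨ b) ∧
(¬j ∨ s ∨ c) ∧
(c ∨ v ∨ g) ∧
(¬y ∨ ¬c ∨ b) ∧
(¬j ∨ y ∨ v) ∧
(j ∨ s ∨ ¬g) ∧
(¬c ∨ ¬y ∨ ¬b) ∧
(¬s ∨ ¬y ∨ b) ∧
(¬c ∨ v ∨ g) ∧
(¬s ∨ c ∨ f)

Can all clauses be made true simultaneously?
Yes

Yes, the formula is satisfiable.

One satisfying assignment is: y=True, s=False, v=True, g=False, j=False, b=True, f=False, c=False

Verification: With this assignment, all 34 clauses evaluate to true.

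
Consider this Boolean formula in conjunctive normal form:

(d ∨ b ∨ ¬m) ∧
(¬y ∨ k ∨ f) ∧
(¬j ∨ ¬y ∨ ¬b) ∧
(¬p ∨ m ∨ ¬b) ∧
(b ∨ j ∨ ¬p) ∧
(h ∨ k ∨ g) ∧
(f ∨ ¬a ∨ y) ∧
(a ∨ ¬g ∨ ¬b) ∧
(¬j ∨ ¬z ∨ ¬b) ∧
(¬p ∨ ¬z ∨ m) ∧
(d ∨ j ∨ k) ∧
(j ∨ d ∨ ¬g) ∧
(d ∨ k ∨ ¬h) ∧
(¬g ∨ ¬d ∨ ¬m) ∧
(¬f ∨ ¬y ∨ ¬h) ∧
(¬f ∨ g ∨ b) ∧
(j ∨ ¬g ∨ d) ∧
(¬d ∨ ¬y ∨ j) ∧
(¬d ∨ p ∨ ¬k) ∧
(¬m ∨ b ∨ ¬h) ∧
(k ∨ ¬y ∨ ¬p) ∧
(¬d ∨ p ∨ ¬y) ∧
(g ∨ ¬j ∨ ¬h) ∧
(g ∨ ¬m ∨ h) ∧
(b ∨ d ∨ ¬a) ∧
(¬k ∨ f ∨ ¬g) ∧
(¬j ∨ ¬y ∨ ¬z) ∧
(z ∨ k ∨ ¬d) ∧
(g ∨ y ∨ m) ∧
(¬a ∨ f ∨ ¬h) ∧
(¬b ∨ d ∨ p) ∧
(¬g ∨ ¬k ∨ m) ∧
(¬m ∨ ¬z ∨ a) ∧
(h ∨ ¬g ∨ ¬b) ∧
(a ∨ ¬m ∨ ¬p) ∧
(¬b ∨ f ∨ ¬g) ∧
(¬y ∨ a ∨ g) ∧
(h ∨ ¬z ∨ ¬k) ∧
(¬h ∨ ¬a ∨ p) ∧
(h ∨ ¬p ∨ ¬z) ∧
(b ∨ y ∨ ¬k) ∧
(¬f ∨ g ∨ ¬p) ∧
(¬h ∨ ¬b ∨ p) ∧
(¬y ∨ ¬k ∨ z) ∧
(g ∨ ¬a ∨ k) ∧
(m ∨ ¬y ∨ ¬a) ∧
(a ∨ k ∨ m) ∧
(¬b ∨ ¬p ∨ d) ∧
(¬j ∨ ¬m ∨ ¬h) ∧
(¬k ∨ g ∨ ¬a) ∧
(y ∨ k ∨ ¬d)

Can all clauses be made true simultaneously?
No

No, the formula is not satisfiable.

No assignment of truth values to the variables can make all 51 clauses true simultaneously.

The formula is UNSAT (unsatisfiable).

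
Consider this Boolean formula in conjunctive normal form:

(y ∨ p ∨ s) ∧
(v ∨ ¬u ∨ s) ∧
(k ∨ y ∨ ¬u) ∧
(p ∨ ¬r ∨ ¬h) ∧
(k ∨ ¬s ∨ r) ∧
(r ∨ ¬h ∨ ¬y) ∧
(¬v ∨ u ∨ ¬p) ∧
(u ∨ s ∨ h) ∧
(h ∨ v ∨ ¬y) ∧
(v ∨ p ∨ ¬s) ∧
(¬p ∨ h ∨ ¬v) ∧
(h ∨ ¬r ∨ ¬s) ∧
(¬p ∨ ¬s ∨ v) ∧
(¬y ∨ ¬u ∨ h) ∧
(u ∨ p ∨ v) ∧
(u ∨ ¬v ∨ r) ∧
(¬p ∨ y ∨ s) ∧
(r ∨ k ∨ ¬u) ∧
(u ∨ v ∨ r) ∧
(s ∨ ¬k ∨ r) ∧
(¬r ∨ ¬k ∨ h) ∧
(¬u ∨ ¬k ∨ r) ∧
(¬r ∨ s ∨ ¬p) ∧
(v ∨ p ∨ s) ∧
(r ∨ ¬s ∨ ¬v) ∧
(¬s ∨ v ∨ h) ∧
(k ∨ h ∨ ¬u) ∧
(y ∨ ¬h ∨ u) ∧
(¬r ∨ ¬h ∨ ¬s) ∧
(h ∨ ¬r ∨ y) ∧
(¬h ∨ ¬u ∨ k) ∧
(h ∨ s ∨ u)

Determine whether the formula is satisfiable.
No

No, the formula is not satisfiable.

No assignment of truth values to the variables can make all 32 clauses true simultaneously.

The formula is UNSAT (unsatisfiable).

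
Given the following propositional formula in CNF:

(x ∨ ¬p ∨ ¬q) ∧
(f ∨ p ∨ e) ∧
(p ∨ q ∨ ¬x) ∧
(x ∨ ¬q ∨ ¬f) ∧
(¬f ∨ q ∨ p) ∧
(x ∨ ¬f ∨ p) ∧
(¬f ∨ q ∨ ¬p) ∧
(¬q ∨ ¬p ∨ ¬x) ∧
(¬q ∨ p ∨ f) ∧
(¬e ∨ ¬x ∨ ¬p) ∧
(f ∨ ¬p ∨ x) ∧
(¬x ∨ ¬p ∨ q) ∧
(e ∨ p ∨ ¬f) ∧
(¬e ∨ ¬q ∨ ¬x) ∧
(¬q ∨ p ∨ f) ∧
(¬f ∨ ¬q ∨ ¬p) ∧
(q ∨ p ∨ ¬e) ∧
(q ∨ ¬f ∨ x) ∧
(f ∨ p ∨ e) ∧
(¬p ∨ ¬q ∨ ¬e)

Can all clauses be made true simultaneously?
No

No, the formula is not satisfiable.

No assignment of truth values to the variables can make all 20 clauses true simultaneously.

The formula is UNSAT (unsatisfiable).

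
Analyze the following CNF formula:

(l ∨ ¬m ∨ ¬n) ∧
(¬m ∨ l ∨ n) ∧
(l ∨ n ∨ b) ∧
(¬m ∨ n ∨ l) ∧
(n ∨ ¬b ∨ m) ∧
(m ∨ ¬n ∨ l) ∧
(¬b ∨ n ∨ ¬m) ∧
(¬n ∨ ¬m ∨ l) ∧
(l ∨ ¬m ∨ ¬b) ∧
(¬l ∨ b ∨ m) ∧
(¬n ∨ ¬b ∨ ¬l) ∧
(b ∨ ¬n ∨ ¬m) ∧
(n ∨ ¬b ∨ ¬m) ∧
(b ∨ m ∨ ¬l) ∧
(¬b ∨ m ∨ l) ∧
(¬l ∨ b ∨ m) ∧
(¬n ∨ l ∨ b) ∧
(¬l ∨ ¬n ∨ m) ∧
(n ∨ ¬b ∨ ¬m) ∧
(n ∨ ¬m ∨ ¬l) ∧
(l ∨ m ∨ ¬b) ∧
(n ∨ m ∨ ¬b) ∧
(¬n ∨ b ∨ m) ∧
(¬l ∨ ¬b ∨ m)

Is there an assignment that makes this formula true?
No

No, the formula is not satisfiable.

No assignment of truth values to the variables can make all 24 clauses true simultaneously.

The formula is UNSAT (unsatisfiable).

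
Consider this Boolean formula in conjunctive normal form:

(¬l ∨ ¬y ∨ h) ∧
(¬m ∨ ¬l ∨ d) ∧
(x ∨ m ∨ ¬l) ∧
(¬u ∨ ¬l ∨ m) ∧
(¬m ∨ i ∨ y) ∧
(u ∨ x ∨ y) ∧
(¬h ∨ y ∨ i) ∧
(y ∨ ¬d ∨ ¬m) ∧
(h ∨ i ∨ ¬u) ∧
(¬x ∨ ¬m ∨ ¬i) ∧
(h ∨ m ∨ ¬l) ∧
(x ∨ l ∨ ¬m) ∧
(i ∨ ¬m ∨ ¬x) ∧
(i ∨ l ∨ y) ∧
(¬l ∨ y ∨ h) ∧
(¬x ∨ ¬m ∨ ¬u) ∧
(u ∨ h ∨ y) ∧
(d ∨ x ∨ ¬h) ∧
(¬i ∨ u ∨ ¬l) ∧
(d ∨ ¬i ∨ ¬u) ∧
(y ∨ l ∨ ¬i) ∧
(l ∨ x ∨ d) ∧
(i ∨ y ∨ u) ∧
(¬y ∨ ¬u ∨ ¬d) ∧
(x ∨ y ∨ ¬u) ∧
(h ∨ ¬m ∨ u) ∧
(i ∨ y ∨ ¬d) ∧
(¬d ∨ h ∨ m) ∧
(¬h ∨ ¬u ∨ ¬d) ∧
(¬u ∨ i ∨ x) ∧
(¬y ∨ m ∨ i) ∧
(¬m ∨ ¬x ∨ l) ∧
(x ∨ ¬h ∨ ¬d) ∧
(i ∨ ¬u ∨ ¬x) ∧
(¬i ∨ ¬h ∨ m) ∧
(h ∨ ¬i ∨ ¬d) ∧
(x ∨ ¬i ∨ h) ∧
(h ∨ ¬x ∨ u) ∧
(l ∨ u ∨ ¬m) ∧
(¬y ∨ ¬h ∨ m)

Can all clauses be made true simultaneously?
No

No, the formula is not satisfiable.

No assignment of truth values to the variables can make all 40 clauses true simultaneously.

The formula is UNSAT (unsatisfiable).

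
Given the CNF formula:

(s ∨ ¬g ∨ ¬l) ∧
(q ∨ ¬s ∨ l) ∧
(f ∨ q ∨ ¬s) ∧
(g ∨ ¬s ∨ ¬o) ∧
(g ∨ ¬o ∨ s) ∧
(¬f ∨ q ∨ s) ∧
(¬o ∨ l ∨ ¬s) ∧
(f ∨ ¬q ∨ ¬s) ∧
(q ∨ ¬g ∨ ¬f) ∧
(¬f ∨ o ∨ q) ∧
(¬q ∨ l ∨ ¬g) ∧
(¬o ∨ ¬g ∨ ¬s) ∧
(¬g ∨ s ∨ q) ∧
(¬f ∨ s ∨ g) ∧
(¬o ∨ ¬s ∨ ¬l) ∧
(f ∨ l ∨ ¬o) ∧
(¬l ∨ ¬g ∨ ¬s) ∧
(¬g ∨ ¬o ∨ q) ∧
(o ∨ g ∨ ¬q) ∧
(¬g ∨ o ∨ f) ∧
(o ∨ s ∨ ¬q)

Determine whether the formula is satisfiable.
Yes

Yes, the formula is satisfiable.

One satisfying assignment is: g=False, s=False, o=False, f=False, q=False, l=False

Verification: With this assignment, all 21 clauses evaluate to true.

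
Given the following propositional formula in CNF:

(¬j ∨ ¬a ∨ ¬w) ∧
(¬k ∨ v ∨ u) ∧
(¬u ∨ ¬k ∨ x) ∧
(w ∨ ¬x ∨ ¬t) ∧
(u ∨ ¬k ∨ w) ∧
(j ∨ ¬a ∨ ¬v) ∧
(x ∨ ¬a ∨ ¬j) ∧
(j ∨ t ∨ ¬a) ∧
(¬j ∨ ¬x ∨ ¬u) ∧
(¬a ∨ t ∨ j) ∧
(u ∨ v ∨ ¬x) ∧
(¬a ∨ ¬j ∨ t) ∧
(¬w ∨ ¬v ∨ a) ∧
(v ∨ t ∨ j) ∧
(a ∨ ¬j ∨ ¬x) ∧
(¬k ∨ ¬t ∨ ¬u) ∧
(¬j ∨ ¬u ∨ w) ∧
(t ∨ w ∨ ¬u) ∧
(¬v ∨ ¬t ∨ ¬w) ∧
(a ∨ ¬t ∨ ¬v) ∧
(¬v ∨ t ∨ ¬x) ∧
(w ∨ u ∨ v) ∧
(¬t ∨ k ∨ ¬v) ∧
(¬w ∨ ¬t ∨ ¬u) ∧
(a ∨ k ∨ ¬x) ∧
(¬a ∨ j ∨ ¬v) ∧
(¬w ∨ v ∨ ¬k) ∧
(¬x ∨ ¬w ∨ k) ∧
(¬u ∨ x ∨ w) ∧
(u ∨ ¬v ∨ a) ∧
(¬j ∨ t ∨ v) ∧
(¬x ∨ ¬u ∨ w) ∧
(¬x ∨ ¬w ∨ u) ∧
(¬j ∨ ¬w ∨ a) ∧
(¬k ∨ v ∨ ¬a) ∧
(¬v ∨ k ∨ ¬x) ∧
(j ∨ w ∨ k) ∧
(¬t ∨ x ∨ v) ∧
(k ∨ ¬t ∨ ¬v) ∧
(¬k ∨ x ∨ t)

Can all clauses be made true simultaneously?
No

No, the formula is not satisfiable.

No assignment of truth values to the variables can make all 40 clauses true simultaneously.

The formula is UNSAT (unsatisfiable).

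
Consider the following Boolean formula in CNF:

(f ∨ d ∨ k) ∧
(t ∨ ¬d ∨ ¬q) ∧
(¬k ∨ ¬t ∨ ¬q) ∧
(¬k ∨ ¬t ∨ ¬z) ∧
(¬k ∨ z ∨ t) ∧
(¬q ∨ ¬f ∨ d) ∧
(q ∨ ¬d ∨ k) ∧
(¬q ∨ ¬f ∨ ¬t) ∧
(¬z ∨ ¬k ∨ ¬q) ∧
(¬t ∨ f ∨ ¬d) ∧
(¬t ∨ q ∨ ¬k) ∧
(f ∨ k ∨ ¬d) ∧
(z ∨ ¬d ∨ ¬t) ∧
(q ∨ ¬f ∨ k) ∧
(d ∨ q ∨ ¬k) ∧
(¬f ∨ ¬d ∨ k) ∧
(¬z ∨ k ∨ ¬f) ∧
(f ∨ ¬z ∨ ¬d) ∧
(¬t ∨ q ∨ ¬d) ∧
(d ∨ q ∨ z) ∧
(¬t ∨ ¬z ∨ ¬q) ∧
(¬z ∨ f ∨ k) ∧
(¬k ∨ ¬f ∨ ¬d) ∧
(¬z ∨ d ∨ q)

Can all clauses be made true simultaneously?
No

No, the formula is not satisfiable.

No assignment of truth values to the variables can make all 24 clauses true simultaneously.

The formula is UNSAT (unsatisfiable).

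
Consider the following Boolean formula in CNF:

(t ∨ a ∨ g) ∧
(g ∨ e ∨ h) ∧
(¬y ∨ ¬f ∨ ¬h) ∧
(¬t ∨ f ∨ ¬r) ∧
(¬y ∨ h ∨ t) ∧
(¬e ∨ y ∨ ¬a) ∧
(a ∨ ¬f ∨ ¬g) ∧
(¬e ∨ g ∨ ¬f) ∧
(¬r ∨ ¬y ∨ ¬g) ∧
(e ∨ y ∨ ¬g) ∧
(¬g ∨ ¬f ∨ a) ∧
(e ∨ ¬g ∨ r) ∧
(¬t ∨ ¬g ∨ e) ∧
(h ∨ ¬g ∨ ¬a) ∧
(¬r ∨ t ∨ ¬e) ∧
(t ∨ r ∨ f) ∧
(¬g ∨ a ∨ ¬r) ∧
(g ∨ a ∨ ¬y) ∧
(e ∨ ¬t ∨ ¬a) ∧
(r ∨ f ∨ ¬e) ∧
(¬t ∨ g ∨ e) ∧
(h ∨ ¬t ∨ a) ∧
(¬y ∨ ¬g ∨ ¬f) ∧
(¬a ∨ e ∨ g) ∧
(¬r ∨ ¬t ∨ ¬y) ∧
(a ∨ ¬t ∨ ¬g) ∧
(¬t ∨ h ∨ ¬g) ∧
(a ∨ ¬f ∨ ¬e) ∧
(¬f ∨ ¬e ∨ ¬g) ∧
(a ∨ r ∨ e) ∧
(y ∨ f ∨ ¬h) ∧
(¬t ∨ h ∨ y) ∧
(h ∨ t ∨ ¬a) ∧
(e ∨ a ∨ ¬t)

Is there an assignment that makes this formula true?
No

No, the formula is not satisfiable.

No assignment of truth values to the variables can make all 34 clauses true simultaneously.

The formula is UNSAT (unsatisfiable).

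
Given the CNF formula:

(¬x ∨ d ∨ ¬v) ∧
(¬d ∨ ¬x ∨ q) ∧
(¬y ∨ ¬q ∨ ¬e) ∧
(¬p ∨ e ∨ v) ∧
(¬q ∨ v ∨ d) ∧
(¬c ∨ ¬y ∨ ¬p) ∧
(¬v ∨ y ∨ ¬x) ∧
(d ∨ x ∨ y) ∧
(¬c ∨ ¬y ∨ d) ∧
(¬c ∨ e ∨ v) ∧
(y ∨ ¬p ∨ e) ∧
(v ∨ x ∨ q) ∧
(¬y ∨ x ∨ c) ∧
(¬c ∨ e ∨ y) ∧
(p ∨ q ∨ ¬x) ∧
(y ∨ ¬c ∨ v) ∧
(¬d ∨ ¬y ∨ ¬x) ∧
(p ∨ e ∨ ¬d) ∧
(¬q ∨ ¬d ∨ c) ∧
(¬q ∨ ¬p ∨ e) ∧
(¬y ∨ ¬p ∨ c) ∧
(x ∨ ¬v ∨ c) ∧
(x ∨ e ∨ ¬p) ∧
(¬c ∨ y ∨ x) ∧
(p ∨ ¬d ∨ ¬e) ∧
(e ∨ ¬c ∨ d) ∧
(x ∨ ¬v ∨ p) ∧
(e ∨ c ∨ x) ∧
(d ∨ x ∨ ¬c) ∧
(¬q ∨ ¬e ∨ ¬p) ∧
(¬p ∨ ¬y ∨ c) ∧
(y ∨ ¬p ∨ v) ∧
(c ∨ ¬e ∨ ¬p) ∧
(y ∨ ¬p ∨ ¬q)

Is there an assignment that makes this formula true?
No

No, the formula is not satisfiable.

No assignment of truth values to the variables can make all 34 clauses true simultaneously.

The formula is UNSAT (unsatisfiable).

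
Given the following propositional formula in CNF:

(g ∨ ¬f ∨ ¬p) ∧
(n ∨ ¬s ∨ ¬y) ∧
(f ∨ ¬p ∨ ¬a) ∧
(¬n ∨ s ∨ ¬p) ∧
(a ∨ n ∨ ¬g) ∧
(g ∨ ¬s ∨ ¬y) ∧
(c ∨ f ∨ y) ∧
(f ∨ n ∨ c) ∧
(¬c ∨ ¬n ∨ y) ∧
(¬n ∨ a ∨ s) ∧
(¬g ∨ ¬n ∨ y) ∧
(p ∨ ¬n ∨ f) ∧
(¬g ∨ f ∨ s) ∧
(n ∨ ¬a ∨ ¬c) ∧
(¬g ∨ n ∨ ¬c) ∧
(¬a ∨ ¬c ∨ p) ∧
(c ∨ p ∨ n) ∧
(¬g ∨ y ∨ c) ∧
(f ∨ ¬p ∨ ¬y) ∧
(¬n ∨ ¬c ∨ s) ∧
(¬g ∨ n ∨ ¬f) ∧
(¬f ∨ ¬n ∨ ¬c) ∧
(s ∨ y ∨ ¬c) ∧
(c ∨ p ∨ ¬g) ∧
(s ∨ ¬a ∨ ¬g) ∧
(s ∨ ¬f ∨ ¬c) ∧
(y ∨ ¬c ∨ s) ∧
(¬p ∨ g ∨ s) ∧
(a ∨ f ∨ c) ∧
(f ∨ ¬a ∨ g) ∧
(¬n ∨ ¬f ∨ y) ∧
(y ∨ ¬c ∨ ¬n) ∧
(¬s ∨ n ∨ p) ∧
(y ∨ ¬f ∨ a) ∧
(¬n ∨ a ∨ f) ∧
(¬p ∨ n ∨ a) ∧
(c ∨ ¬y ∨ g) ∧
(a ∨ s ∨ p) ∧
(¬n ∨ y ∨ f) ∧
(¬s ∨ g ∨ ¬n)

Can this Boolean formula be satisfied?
Yes

Yes, the formula is satisfiable.

One satisfying assignment is: g=True, y=True, n=True, a=False, s=True, c=False, f=True, p=True

Verification: With this assignment, all 40 clauses evaluate to true.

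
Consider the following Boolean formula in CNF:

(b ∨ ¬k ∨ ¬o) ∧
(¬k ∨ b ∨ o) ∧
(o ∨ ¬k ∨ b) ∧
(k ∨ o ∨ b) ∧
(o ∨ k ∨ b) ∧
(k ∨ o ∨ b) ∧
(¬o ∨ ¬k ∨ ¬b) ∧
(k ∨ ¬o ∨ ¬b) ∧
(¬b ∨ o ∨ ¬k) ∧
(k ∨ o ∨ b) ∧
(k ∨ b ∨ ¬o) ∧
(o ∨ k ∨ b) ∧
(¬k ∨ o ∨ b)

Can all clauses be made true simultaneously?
Yes

Yes, the formula is satisfiable.

One satisfying assignment is: k=False, o=False, b=True

Verification: With this assignment, all 13 clauses evaluate to true.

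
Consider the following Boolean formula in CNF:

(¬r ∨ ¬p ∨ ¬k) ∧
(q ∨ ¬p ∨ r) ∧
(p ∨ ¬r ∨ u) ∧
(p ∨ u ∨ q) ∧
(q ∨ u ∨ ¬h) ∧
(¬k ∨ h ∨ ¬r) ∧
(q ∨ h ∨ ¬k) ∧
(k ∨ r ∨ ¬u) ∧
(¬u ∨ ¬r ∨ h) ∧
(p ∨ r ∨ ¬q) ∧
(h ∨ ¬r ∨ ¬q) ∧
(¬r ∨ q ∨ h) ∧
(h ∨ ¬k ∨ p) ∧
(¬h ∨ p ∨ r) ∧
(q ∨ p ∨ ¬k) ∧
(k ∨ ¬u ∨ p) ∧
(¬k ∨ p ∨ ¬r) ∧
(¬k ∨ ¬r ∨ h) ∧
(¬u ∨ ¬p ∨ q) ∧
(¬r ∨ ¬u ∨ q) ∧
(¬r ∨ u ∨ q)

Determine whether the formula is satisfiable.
Yes

Yes, the formula is satisfiable.

One satisfying assignment is: k=False, q=True, u=False, h=False, r=False, p=True

Verification: With this assignment, all 21 clauses evaluate to true.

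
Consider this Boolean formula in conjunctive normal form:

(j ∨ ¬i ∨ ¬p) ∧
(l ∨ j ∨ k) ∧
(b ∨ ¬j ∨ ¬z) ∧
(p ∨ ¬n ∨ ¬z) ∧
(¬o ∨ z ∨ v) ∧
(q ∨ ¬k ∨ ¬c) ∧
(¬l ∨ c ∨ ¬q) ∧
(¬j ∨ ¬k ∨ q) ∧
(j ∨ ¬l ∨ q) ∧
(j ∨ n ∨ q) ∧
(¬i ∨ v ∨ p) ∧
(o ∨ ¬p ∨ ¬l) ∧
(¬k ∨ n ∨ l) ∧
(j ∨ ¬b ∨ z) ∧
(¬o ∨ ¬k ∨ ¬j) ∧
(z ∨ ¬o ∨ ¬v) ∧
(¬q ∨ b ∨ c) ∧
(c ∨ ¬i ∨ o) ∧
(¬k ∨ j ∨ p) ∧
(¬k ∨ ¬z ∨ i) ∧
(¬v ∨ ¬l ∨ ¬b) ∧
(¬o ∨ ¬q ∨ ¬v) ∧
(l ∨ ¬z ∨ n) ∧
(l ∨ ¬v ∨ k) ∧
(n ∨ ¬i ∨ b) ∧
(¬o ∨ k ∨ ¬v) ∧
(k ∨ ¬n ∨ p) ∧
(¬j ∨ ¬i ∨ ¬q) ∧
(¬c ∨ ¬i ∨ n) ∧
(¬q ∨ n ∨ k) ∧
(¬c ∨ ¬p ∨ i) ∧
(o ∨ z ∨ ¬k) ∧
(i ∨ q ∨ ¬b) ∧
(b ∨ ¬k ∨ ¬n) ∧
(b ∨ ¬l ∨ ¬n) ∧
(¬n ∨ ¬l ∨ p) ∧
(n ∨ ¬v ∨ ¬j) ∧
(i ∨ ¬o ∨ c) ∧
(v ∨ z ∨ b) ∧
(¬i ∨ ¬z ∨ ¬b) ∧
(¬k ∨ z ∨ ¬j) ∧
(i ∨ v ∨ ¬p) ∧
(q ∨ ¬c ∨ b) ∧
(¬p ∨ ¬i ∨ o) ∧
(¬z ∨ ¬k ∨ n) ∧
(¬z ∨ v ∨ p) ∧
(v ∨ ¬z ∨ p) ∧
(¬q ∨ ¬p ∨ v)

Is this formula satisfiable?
No

No, the formula is not satisfiable.

No assignment of truth values to the variables can make all 48 clauses true simultaneously.

The formula is UNSAT (unsatisfiable).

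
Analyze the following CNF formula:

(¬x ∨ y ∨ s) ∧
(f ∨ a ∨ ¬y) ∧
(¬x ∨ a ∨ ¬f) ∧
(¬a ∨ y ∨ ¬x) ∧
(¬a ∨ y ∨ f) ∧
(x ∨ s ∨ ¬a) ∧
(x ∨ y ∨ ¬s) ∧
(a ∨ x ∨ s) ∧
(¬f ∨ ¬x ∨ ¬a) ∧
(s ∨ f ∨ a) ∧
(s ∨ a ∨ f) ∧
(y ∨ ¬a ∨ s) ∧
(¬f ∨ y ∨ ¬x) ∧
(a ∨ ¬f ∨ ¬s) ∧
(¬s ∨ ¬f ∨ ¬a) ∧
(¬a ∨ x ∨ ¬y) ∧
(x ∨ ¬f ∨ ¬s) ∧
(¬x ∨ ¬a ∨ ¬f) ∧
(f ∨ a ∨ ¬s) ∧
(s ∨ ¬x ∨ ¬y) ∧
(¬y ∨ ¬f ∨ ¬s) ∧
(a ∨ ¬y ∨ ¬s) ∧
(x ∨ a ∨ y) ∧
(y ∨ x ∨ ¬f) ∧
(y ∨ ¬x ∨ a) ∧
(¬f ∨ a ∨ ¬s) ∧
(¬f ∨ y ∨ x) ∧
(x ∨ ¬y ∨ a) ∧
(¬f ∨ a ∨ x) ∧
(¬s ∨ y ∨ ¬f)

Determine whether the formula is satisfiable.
Yes

Yes, the formula is satisfiable.

One satisfying assignment is: x=True, s=True, a=True, y=True, f=False

Verification: With this assignment, all 30 clauses evaluate to true.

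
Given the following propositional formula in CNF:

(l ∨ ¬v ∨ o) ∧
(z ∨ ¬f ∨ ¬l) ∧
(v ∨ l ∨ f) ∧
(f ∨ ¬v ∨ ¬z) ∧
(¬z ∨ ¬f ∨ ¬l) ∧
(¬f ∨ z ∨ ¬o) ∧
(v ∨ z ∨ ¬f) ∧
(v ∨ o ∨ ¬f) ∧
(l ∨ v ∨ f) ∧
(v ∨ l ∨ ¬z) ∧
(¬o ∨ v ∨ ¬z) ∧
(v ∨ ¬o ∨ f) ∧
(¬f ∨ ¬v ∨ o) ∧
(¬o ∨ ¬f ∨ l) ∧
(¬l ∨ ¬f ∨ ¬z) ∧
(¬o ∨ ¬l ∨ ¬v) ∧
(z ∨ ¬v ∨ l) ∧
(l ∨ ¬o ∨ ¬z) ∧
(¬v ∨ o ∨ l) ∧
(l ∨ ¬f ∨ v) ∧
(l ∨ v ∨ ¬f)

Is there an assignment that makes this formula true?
Yes

Yes, the formula is satisfiable.

One satisfying assignment is: o=False, v=False, l=True, z=False, f=False

Verification: With this assignment, all 21 clauses evaluate to true.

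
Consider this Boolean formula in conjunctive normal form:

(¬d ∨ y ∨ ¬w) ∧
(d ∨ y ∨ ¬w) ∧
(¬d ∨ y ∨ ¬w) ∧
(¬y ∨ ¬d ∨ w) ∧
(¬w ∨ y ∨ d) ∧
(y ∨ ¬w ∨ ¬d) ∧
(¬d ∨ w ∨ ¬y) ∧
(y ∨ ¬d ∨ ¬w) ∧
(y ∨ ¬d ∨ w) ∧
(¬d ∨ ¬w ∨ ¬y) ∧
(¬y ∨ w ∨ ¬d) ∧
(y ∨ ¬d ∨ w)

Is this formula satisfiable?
Yes

Yes, the formula is satisfiable.

One satisfying assignment is: w=False, y=False, d=False

Verification: With this assignment, all 12 clauses evaluate to true.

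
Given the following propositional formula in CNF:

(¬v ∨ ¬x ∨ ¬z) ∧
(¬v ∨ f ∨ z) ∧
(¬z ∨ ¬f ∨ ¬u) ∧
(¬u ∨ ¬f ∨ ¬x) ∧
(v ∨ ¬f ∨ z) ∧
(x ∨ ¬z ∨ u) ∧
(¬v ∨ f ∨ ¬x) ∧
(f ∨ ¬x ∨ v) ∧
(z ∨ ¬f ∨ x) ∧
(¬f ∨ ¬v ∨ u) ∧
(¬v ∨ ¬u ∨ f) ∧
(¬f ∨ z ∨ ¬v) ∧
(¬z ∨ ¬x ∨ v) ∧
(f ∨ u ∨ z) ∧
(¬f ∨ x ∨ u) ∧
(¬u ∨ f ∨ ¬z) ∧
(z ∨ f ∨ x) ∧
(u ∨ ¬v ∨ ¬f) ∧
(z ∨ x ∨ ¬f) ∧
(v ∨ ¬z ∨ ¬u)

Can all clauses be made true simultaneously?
No

No, the formula is not satisfiable.

No assignment of truth values to the variables can make all 20 clauses true simultaneously.

The formula is UNSAT (unsatisfiable).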